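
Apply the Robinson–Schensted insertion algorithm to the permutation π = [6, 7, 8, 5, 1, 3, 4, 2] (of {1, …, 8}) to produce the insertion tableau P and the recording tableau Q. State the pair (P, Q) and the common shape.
P = [1, 2, 4] / [3, 7, 8] / [5] / [6];  Q = [1, 2, 3] / [4, 6, 7] / [5] / [8];  common shape = (3, 3, 1, 1)

Row-insert the values π_1, π_2, … into P one at a time, bumping the leftmost entry strictly greater than the inserted value down to the next row. The recording tableau Q records, in position (i, j), the step at which that cell was added to P.
  Insert 6 (step 1): P = [6];  Q = [1]
  Insert 7 (step 2): P = [6, 7];  Q = [1, 2]
  Insert 8 (step 3): P = [6, 7, 8];  Q = [1, 2, 3]
  Insert 5 (step 4): P = [5, 7, 8] / [6];  Q = [1, 2, 3] / [4]
  Insert 1 (step 5): P = [1, 7, 8] / [5] / [6];  Q = [1, 2, 3] / [4] / [5]
  Insert 3 (step 6): P = [1, 3, 8] / [5, 7] / [6];  Q = [1, 2, 3] / [4, 6] / [5]
  Insert 4 (step 7): P = [1, 3, 4] / [5, 7, 8] / [6];  Q = [1, 2, 3] / [4, 6, 7] / [5]
  Insert 2 (step 8): P = [1, 2, 4] / [3, 7, 8] / [5] / [6];  Q = [1, 2, 3] / [4, 6, 7] / [5] / [8]
Final shape: (3, 3, 1, 1).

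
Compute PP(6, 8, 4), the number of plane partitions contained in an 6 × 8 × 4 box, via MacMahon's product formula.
PP(6, 8, 4) = 90474964580

Evaluate the triple product over i = 1..6, j = 1..8, k = 1..4. The factors are (2/1) · (3/2) · (4/3) · (5/4) · (3/2) · (4/3) · (5/4) · (6/5) · … (192 factors total). The numerators and denominators telescope so the product is an integer; carrying out the multiplication exactly gives PP(6, 8, 4) = 90474964580.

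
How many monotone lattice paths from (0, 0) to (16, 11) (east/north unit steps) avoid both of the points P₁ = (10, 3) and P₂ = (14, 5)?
Number of paths = 11973573

Inclusion–exclusion. Total paths: C(27, 16) = 13037895. Through P₁: C(13, 10)·C(14, 6) = 858858. Through P₂: C(19, 14)·C(8, 2) = 325584. Since P₁ is strictly southwest of P₂, a monotone path through both must visit P₁ then P₂; paths through both = C(13, 10)·C(6, 4)·C(8, 2) = 120120. Avoid both = 13037895 − 858858 − 325584 + 120120 = 11973573.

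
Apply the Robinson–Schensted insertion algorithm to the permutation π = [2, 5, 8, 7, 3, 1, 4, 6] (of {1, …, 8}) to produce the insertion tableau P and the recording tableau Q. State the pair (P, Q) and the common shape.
P = [1, 3, 4, 6] / [2, 7] / [5] / [8];  Q = [1, 2, 3, 8] / [4, 7] / [5] / [6];  common shape = (4, 2, 1, 1)

Row-insert the values π_1, π_2, … into P one at a time, bumping the leftmost entry strictly greater than the inserted value down to the next row. The recording tableau Q records, in position (i, j), the step at which that cell was added to P.
  Insert 2 (step 1): P = [2];  Q = [1]
  Insert 5 (step 2): P = [2, 5];  Q = [1, 2]
  Insert 8 (step 3): P = [2, 5, 8];  Q = [1, 2, 3]
  Insert 7 (step 4): P = [2, 5, 7] / [8];  Q = [1, 2, 3] / [4]
  Insert 3 (step 5): P = [2, 3, 7] / [5] / [8];  Q = [1, 2, 3] / [4] / [5]
  Insert 1 (step 6): P = [1, 3, 7] / [2] / [5] / [8];  Q = [1, 2, 3] / [4] / [5] / [6]
  Insert 4 (step 7): P = [1, 3, 4] / [2, 7] / [5] / [8];  Q = [1, 2, 3] / [4, 7] / [5] / [6]
  Insert 6 (step 8): P = [1, 3, 4, 6] / [2, 7] / [5] / [8];  Q = [1, 2, 3, 8] / [4, 7] / [5] / [6]
Final shape: (4, 2, 1, 1).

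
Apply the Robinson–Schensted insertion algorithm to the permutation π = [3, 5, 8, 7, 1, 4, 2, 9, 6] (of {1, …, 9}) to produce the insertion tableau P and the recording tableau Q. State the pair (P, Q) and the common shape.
P = [1, 2, 6, 9] / [3, 4, 7] / [5] / [8];  Q = [1, 2, 3, 8] / [4, 6, 9] / [5] / [7];  common shape = (4, 3, 1, 1)

Row-insert the values π_1, π_2, … into P one at a time, bumping the leftmost entry strictly greater than the inserted value down to the next row. The recording tableau Q records, in position (i, j), the step at which that cell was added to P.
  Insert 3 (step 1): P = [3];  Q = [1]
  Insert 5 (step 2): P = [3, 5];  Q = [1, 2]
  Insert 8 (step 3): P = [3, 5, 8];  Q = [1, 2, 3]
  Insert 7 (step 4): P = [3, 5, 7] / [8];  Q = [1, 2, 3] / [4]
  Insert 1 (step 5): P = [1, 5, 7] / [3] / [8];  Q = [1, 2, 3] / [4] / [5]
  Insert 4 (step 6): P = [1, 4, 7] / [3, 5] / [8];  Q = [1, 2, 3] / [4, 6] / [5]
  Insert 2 (step 7): P = [1, 2, 7] / [3, 4] / [5] / [8];  Q = [1, 2, 3] / [4, 6] / [5] / [7]
  Insert 9 (step 8): P = [1, 2, 7, 9] / [3, 4] / [5] / [8];  Q = [1, 2, 3, 8] / [4, 6] / [5] / [7]
  Insert 6 (step 9): P = [1, 2, 6, 9] / [3, 4, 7] / [5] / [8];  Q = [1, 2, 3, 8] / [4, 6, 9] / [5] / [7]
Final shape: (4, 3, 1, 1).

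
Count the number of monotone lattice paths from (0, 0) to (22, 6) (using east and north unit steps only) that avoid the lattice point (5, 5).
Number of paths = 372204

Total paths from (0, 0) to (22, 6): C(28, 22) = 376740. Paths through (5, 5): (paths (0, 0) → (5, 5)) × (paths (5, 5) → (22, 6)) = C(10, 5) · C(18, 17) = 252 · 18 = 4536. Avoidance count = 376740 − 4536 = 372204.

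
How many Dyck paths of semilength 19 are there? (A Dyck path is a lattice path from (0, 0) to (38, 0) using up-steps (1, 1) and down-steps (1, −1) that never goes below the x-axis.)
C_19 = 1767263190

These Dyck paths are counted by the Catalan number C_n = (1/(n + 1)) · C(2n, n). For n = 19: C_19 = (1/20) · C(38, 19) = 35345263800/20 = 1767263190.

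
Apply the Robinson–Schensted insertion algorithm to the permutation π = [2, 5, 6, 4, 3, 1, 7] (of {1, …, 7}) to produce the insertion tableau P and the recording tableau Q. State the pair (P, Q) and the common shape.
P = [1, 3, 6, 7] / [2] / [4] / [5];  Q = [1, 2, 3, 7] / [4] / [5] / [6];  common shape = (4, 1, 1, 1)

Row-insert the values π_1, π_2, … into P one at a time, bumping the leftmost entry strictly greater than the inserted value down to the next row. The recording tableau Q records, in position (i, j), the step at which that cell was added to P.
  Insert 2 (step 1): P = [2];  Q = [1]
  Insert 5 (step 2): P = [2, 5];  Q = [1, 2]
  Insert 6 (step 3): P = [2, 5, 6];  Q = [1, 2, 3]
  Insert 4 (step 4): P = [2, 4, 6] / [5];  Q = [1, 2, 3] / [4]
  Insert 3 (step 5): P = [2, 3, 6] / [4] / [5];  Q = [1, 2, 3] / [4] / [5]
  Insert 1 (step 6): P = [1, 3, 6] / [2] / [4] / [5];  Q = [1, 2, 3] / [4] / [5] / [6]
  Insert 7 (step 7): P = [1, 3, 6, 7] / [2] / [4] / [5];  Q = [1, 2, 3, 7] / [4] / [5] / [6]
Final shape: (4, 1, 1, 1).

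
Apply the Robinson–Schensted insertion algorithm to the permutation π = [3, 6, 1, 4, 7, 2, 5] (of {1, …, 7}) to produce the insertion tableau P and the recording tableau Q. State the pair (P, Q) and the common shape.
P = [1, 2, 5] / [3, 4, 7] / [6];  Q = [1, 2, 5] / [3, 4, 7] / [6];  common shape = (3, 3, 1)

Row-insert the values π_1, π_2, … into P one at a time, bumping the leftmost entry strictly greater than the inserted value down to the next row. The recording tableau Q records, in position (i, j), the step at which that cell was added to P.
  Insert 3 (step 1): P = [3];  Q = [1]
  Insert 6 (step 2): P = [3, 6];  Q = [1, 2]
  Insert 1 (step 3): P = [1, 6] / [3];  Q = [1, 2] / [3]
  Insert 4 (step 4): P = [1, 4] / [3, 6];  Q = [1, 2] / [3, 4]
  Insert 7 (step 5): P = [1, 4, 7] / [3, 6];  Q = [1, 2, 5] / [3, 4]
  Insert 2 (step 6): P = [1, 2, 7] / [3, 4] / [6];  Q = [1, 2, 5] / [3, 4] / [6]
  Insert 5 (step 7): P = [1, 2, 5] / [3, 4, 7] / [6];  Q = [1, 2, 5] / [3, 4, 7] / [6]
Final shape: (3, 3, 1).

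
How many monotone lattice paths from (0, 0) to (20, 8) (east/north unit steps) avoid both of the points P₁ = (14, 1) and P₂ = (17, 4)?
Number of paths = 2883390

Inclusion–exclusion. Total paths: C(28, 20) = 3108105. Through P₁: C(15, 14)·C(13, 6) = 25740. Through P₂: C(21, 17)·C(7, 3) = 209475. Since P₁ is strictly southwest of P₂, a monotone path through both must visit P₁ then P₂; paths through both = C(15, 14)·C(6, 3)·C(7, 3) = 10500. Avoid both = 3108105 − 25740 − 209475 + 10500 = 2883390.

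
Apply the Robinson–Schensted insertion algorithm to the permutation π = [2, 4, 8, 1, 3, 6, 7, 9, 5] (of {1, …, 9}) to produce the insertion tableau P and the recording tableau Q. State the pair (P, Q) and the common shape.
P = [1, 3, 5, 7, 9] / [2, 4, 6] / [8];  Q = [1, 2, 3, 7, 8] / [4, 5, 6] / [9];  common shape = (5, 3, 1)

Row-insert the values π_1, π_2, … into P one at a time, bumping the leftmost entry strictly greater than the inserted value down to the next row. The recording tableau Q records, in position (i, j), the step at which that cell was added to P.
  Insert 2 (step 1): P = [2];  Q = [1]
  Insert 4 (step 2): P = [2, 4];  Q = [1, 2]
  Insert 8 (step 3): P = [2, 4, 8];  Q = [1, 2, 3]
  Insert 1 (step 4): P = [1, 4, 8] / [2];  Q = [1, 2, 3] / [4]
  Insert 3 (step 5): P = [1, 3, 8] / [2, 4];  Q = [1, 2, 3] / [4, 5]
  Insert 6 (step 6): P = [1, 3, 6] / [2, 4, 8];  Q = [1, 2, 3] / [4, 5, 6]
  Insert 7 (step 7): P = [1, 3, 6, 7] / [2, 4, 8];  Q = [1, 2, 3, 7] / [4, 5, 6]
  Insert 9 (step 8): P = [1, 3, 6, 7, 9] / [2, 4, 8];  Q = [1, 2, 3, 7, 8] / [4, 5, 6]
  Insert 5 (step 9): P = [1, 3, 5, 7, 9] / [2, 4, 6] / [8];  Q = [1, 2, 3, 7, 8] / [4, 5, 6] / [9]
Final shape: (5, 3, 1).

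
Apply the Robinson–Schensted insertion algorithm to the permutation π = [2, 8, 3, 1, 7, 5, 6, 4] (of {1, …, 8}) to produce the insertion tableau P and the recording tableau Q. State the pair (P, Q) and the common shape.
P = [1, 3, 4, 6] / [2, 5] / [7] / [8];  Q = [1, 2, 5, 7] / [3, 6] / [4] / [8];  common shape = (4, 2, 1, 1)

Row-insert the values π_1, π_2, … into P one at a time, bumping the leftmost entry strictly greater than the inserted value down to the next row. The recording tableau Q records, in position (i, j), the step at which that cell was added to P.
  Insert 2 (step 1): P = [2];  Q = [1]
  Insert 8 (step 2): P = [2, 8];  Q = [1, 2]
  Insert 3 (step 3): P = [2, 3] / [8];  Q = [1, 2] / [3]
  Insert 1 (step 4): P = [1, 3] / [2] / [8];  Q = [1, 2] / [3] / [4]
  Insert 7 (step 5): P = [1, 3, 7] / [2] / [8];  Q = [1, 2, 5] / [3] / [4]
  Insert 5 (step 6): P = [1, 3, 5] / [2, 7] / [8];  Q = [1, 2, 5] / [3, 6] / [4]
  Insert 6 (step 7): P = [1, 3, 5, 6] / [2, 7] / [8];  Q = [1, 2, 5, 7] / [3, 6] / [4]
  Insert 4 (step 8): P = [1, 3, 4, 6] / [2, 5] / [7] / [8];  Q = [1, 2, 5, 7] / [3, 6] / [4] / [8]
Final shape: (4, 2, 1, 1).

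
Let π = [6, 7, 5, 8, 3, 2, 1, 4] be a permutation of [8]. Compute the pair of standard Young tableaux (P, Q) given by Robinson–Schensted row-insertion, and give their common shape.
P = [1, 4, 8] / [2, 7] / [3] / [5] / [6];  Q = [1, 2, 4] / [3, 8] / [5] / [6] / [7];  common shape = (3, 2, 1, 1, 1)

Row-insert the values π_1, π_2, … into P one at a time, bumping the leftmost entry strictly greater than the inserted value down to the next row. The recording tableau Q records, in position (i, j), the step at which that cell was added to P.
  Insert 6 (step 1): P = [6];  Q = [1]
  Insert 7 (step 2): P = [6, 7];  Q = [1, 2]
  Insert 5 (step 3): P = [5, 7] / [6];  Q = [1, 2] / [3]
  Insert 8 (step 4): P = [5, 7, 8] / [6];  Q = [1, 2, 4] / [3]
  Insert 3 (step 5): P = [3, 7, 8] / [5] / [6];  Q = [1, 2, 4] / [3] / [5]
  Insert 2 (step 6): P = [2, 7, 8] / [3] / [5] / [6];  Q = [1, 2, 4] / [3] / [5] / [6]
  Insert 1 (step 7): P = [1, 7, 8] / [2] / [3] / [5] / [6];  Q = [1, 2, 4] / [3] / [5] / [6] / [7]
  Insert 4 (step 8): P = [1, 4, 8] / [2, 7] / [3] / [5] / [6];  Q = [1, 2, 4] / [3, 8] / [5] / [6] / [7]
Final shape: (3, 2, 1, 1, 1).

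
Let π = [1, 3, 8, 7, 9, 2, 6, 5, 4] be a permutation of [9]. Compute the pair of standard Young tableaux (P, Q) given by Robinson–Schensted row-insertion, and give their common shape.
P = [1, 2, 4, 9] / [3, 5] / [6] / [7] / [8];  Q = [1, 2, 3, 5] / [4, 7] / [6] / [8] / [9];  common shape = (4, 2, 1, 1, 1)

Row-insert the values π_1, π_2, … into P one at a time, bumping the leftmost entry strictly greater than the inserted value down to the next row. The recording tableau Q records, in position (i, j), the step at which that cell was added to P.
  Insert 1 (step 1): P = [1];  Q = [1]
  Insert 3 (step 2): P = [1, 3];  Q = [1, 2]
  Insert 8 (step 3): P = [1, 3, 8];  Q = [1, 2, 3]
  Insert 7 (step 4): P = [1, 3, 7] / [8];  Q = [1, 2, 3] / [4]
  Insert 9 (step 5): P = [1, 3, 7, 9] / [8];  Q = [1, 2, 3, 5] / [4]
  Insert 2 (step 6): P = [1, 2, 7, 9] / [3] / [8];  Q = [1, 2, 3, 5] / [4] / [6]
  Insert 6 (step 7): P = [1, 2, 6, 9] / [3, 7] / [8];  Q = [1, 2, 3, 5] / [4, 7] / [6]
  Insert 5 (step 8): P = [1, 2, 5, 9] / [3, 6] / [7] / [8];  Q = [1, 2, 3, 5] / [4, 7] / [6] / [8]
  Insert 4 (step 9): P = [1, 2, 4, 9] / [3, 5] / [6] / [7] / [8];  Q = [1, 2, 3, 5] / [4, 7] / [6] / [8] / [9]
Final shape: (4, 2, 1, 1, 1).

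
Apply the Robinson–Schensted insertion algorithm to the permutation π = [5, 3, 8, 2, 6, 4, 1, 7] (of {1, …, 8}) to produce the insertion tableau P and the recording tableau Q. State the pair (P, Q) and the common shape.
P = [1, 4, 7] / [2, 6] / [3, 8] / [5];  Q = [1, 3, 8] / [2, 5] / [4, 6] / [7];  common shape = (3, 2, 2, 1)

Row-insert the values π_1, π_2, … into P one at a time, bumping the leftmost entry strictly greater than the inserted value down to the next row. The recording tableau Q records, in position (i, j), the step at which that cell was added to P.
  Insert 5 (step 1): P = [5];  Q = [1]
  Insert 3 (step 2): P = [3] / [5];  Q = [1] / [2]
  Insert 8 (step 3): P = [3, 8] / [5];  Q = [1, 3] / [2]
  Insert 2 (step 4): P = [2, 8] / [3] / [5];  Q = [1, 3] / [2] / [4]
  Insert 6 (step 5): P = [2, 6] / [3, 8] / [5];  Q = [1, 3] / [2, 5] / [4]
  Insert 4 (step 6): P = [2, 4] / [3, 6] / [5, 8];  Q = [1, 3] / [2, 5] / [4, 6]
  Insert 1 (step 7): P = [1, 4] / [2, 6] / [3, 8] / [5];  Q = [1, 3] / [2, 5] / [4, 6] / [7]
  Insert 7 (step 8): P = [1, 4, 7] / [2, 6] / [3, 8] / [5];  Q = [1, 3, 8] / [2, 5] / [4, 6] / [7]
Final shape: (3, 2, 2, 1).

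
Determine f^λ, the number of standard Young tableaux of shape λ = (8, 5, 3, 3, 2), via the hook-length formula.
# SYT of shape (8, 5, 3, 3, 2) = 444422160

Hook-length formula: f^λ = n! / Π hook(c), product over all cells c of the Young diagram. For λ = (8, 5, 3, 3, 2), n = 21 boxes. Hook lengths by row (left-to-right, top-to-bottom): [12, 11, 9, 6, 5, 3, 2, 1]; [8, 7, 5, 2, 1]; [5, 4, 2]; [4, 3, 1]; [2, 1]. Product of hooks = 114960384000. So f^λ = 21! / 114960384000 = 51090942171709440000 / 114960384000 = 444422160.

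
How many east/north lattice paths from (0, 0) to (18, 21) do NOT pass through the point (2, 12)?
Number of paths = 62173233265

Total paths from (0, 0) to (18, 21): C(39, 18) = 62359143990. Paths through (2, 12): (paths (0, 0) → (2, 12)) × (paths (2, 12) → (18, 21)) = C(14, 2) · C(25, 16) = 91 · 2042975 = 185910725. Avoidance count = 62359143990 − 185910725 = 62173233265.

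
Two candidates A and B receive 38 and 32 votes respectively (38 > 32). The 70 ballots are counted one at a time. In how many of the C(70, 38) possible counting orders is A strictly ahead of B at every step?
Strict-lead orderings = 7460467265901832182

Total orderings of the 70 votes with 38 for A: C(70, 38) = 87038784768854708790. By the Bertrand ballot formula (Cycle Lemma / reflection principle), the number of orderings in which A is strictly ahead of B throughout is (p − q)/(p + q) · C(p + q, p) = (38 − 32)/(38 + 32) · 87038784768854708790 = 7460467265901832182.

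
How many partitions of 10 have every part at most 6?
p(10, parts ≤ 6) = 35

Partitions of 10 with all parts ≤ 6: 6+4, 6+3+1, 6+2+2, 6+2+1+1, 6+1+1+1+1, 5+5, 5+4+1, 5+3+2, 5+3+1+1, 5+2+2+1, 5+2+1+1+1, 5+1+1+1+1+1, 4+4+2, 4+4+1+1, 4+3+3, 4+3+2+1, 4+3+1+1+1, 4+2+2+2, 4+2+2+1+1, 4+2+1+1+1+1, 4+1+1+1+1+1+1, 3+3+3+1, 3+3+2+2, 3+3+2+1+1, 3+3+1+1+1+1, 3+2+2+2+1, 3+2+2+1+1+1, 3+2+1+1+1+1+1, 3+1+1+1+1+1+1+1, 2+2+2+2+2, … (35 total). Count = 35.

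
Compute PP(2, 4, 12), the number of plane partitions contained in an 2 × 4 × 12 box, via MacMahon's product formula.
PP(2, 4, 12) = 866320

Evaluate the triple product over i = 1..2, j = 1..4, k = 1..12. The factors are (2/1) · (3/2) · (4/3) · (5/4) · (6/5) · (7/6) · (8/7) · (9/8) · … (96 factors total). The numerators and denominators telescope so the product is an integer; carrying out the multiplication exactly gives PP(2, 4, 12) = 866320.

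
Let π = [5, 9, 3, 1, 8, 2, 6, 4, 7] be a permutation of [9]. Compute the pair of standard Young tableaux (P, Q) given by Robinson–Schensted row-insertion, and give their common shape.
P = [1, 2, 4, 7] / [3, 6] / [5, 8] / [9];  Q = [1, 2, 7, 9] / [3, 5] / [4, 6] / [8];  common shape = (4, 2, 2, 1)

Row-insert the values π_1, π_2, … into P one at a time, bumping the leftmost entry strictly greater than the inserted value down to the next row. The recording tableau Q records, in position (i, j), the step at which that cell was added to P.
  Insert 5 (step 1): P = [5];  Q = [1]
  Insert 9 (step 2): P = [5, 9];  Q = [1, 2]
  Insert 3 (step 3): P = [3, 9] / [5];  Q = [1, 2] / [3]
  Insert 1 (step 4): P = [1, 9] / [3] / [5];  Q = [1, 2] / [3] / [4]
  Insert 8 (step 5): P = [1, 8] / [3, 9] / [5];  Q = [1, 2] / [3, 5] / [4]
  Insert 2 (step 6): P = [1, 2] / [3, 8] / [5, 9];  Q = [1, 2] / [3, 5] / [4, 6]
  Insert 6 (step 7): P = [1, 2, 6] / [3, 8] / [5, 9];  Q = [1, 2, 7] / [3, 5] / [4, 6]
  Insert 4 (step 8): P = [1, 2, 4] / [3, 6] / [5, 8] / [9];  Q = [1, 2, 7] / [3, 5] / [4, 6] / [8]
  Insert 7 (step 9): P = [1, 2, 4, 7] / [3, 6] / [5, 8] / [9];  Q = [1, 2, 7, 9] / [3, 5] / [4, 6] / [8]
Final shape: (4, 2, 2, 1).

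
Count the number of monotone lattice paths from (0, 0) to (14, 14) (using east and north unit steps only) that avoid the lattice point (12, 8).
Number of paths = 36589440

Total paths from (0, 0) to (14, 14): C(28, 14) = 40116600. Paths through (12, 8): (paths (0, 0) → (12, 8)) × (paths (12, 8) → (14, 14)) = C(20, 12) · C(8, 2) = 125970 · 28 = 3527160. Avoidance count = 40116600 − 3527160 = 36589440.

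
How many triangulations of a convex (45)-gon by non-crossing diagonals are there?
C_43 = 150853479205085351660700

These polygon triangulations are counted by the Catalan number C_n = (1/(n + 1)) · C(2n, n). For n = 43: C_43 = (1/44) · C(86, 43) = 6637553085023755473070800/44 = 150853479205085351660700.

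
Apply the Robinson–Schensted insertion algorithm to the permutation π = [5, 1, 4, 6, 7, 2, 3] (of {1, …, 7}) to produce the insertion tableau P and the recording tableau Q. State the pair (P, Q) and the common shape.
P = [1, 2, 3, 7] / [4, 6] / [5];  Q = [1, 3, 4, 5] / [2, 7] / [6];  common shape = (4, 2, 1)

Row-insert the values π_1, π_2, … into P one at a time, bumping the leftmost entry strictly greater than the inserted value down to the next row. The recording tableau Q records, in position (i, j), the step at which that cell was added to P.
  Insert 5 (step 1): P = [5];  Q = [1]
  Insert 1 (step 2): P = [1] / [5];  Q = [1] / [2]
  Insert 4 (step 3): P = [1, 4] / [5];  Q = [1, 3] / [2]
  Insert 6 (step 4): P = [1, 4, 6] / [5];  Q = [1, 3, 4] / [2]
  Insert 7 (step 5): P = [1, 4, 6, 7] / [5];  Q = [1, 3, 4, 5] / [2]
  Insert 2 (step 6): P = [1, 2, 6, 7] / [4] / [5];  Q = [1, 3, 4, 5] / [2] / [6]
  Insert 3 (step 7): P = [1, 2, 3, 7] / [4, 6] / [5];  Q = [1, 3, 4, 5] / [2, 7] / [6]
Final shape: (4, 2, 1).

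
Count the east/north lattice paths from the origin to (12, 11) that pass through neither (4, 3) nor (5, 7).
Number of paths = 698018

Inclusion–exclusion. Total paths: C(23, 12) = 1352078. Through P₁: C(7, 4)·C(16, 8) = 450450. Through P₂: C(12, 5)·C(11, 7) = 261360. Since P₁ is strictly southwest of P₂, a monotone path through both must visit P₁ then P₂; paths through both = C(7, 4)·C(5, 1)·C(11, 7) = 57750. Avoid both = 1352078 − 450450 − 261360 + 57750 = 698018.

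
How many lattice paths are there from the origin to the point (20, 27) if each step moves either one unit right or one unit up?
Number of paths = 9762479679106

A monotone lattice path from (0, 0) to (20, 27) consists of 20 east steps and 27 north steps in some order, so it is determined by which 20 of the 47 steps are east. The count is C(47, 20) = 9762479679106.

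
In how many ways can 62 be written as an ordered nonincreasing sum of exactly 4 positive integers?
p(62, 4 parts) = 1735

Partitions of n into exactly k parts are in bijection with partitions of n − k into at most k parts (subtract 1 from each part). So p(62, exactly 4) = p(58, parts ≤ 4). Computing via the recurrence p(m, j) = p(m, j−1) + p(m−j, j) gives 1735.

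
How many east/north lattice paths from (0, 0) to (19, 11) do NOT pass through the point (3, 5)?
Number of paths = 50448972

Total paths from (0, 0) to (19, 11): C(30, 19) = 54627300. Paths through (3, 5): (paths (0, 0) → (3, 5)) × (paths (3, 5) → (19, 11)) = C(8, 3) · C(22, 16) = 56 · 74613 = 4178328. Avoidance count = 54627300 − 4178328 = 50448972.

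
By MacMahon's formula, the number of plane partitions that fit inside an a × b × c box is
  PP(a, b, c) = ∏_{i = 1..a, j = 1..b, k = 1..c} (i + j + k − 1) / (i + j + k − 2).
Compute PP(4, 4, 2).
PP(4, 4, 2) = 1764

Evaluate the triple product over i = 1..4, j = 1..4, k = 1..2. The factors are (2/1) · (3/2) · (3/2) · (4/3) · (4/3) · (5/4) · (5/4) · (6/5) · … (32 factors total). The numerators and denominators telescope so the product is an integer; carrying out the multiplication exactly gives PP(4, 4, 2) = 1764.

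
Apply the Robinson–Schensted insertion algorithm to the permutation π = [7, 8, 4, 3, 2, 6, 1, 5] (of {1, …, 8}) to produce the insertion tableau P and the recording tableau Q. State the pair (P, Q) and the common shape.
P = [1, 5] / [2, 6] / [3, 8] / [4] / [7];  Q = [1, 2] / [3, 6] / [4, 8] / [5] / [7];  common shape = (2, 2, 2, 1, 1)

Row-insert the values π_1, π_2, … into P one at a time, bumping the leftmost entry strictly greater than the inserted value down to the next row. The recording tableau Q records, in position (i, j), the step at which that cell was added to P.
  Insert 7 (step 1): P = [7];  Q = [1]
  Insert 8 (step 2): P = [7, 8];  Q = [1, 2]
  Insert 4 (step 3): P = [4, 8] / [7];  Q = [1, 2] / [3]
  Insert 3 (step 4): P = [3, 8] / [4] / [7];  Q = [1, 2] / [3] / [4]
  Insert 2 (step 5): P = [2, 8] / [3] / [4] / [7];  Q = [1, 2] / [3] / [4] / [5]
  Insert 6 (step 6): P = [2, 6] / [3, 8] / [4] / [7];  Q = [1, 2] / [3, 6] / [4] / [5]
  Insert 1 (step 7): P = [1, 6] / [2, 8] / [3] / [4] / [7];  Q = [1, 2] / [3, 6] / [4] / [5] / [7]
  Insert 5 (step 8): P = [1, 5] / [2, 6] / [3, 8] / [4] / [7];  Q = [1, 2] / [3, 6] / [4, 8] / [5] / [7]
Final shape: (2, 2, 2, 1, 1).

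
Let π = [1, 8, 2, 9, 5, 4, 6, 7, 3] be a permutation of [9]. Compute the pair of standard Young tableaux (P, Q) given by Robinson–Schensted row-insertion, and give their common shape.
P = [1, 2, 3, 6, 7] / [4, 9] / [5] / [8];  Q = [1, 2, 4, 7, 8] / [3, 5] / [6] / [9];  common shape = (5, 2, 1, 1)

Row-insert the values π_1, π_2, … into P one at a time, bumping the leftmost entry strictly greater than the inserted value down to the next row. The recording tableau Q records, in position (i, j), the step at which that cell was added to P.
  Insert 1 (step 1): P = [1];  Q = [1]
  Insert 8 (step 2): P = [1, 8];  Q = [1, 2]
  Insert 2 (step 3): P = [1, 2] / [8];  Q = [1, 2] / [3]
  Insert 9 (step 4): P = [1, 2, 9] / [8];  Q = [1, 2, 4] / [3]
  Insert 5 (step 5): P = [1, 2, 5] / [8, 9];  Q = [1, 2, 4] / [3, 5]
  Insert 4 (step 6): P = [1, 2, 4] / [5, 9] / [8];  Q = [1, 2, 4] / [3, 5] / [6]
  Insert 6 (step 7): P = [1, 2, 4, 6] / [5, 9] / [8];  Q = [1, 2, 4, 7] / [3, 5] / [6]
  Insert 7 (step 8): P = [1, 2, 4, 6, 7] / [5, 9] / [8];  Q = [1, 2, 4, 7, 8] / [3, 5] / [6]
  Insert 3 (step 9): P = [1, 2, 3, 6, 7] / [4, 9] / [5] / [8];  Q = [1, 2, 4, 7, 8] / [3, 5] / [6] / [9]
Final shape: (5, 2, 1, 1).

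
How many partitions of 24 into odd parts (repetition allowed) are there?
p_odd(24) = 122

Enumerate partitions using only odd parts via the recurrence o(n, m) = o(n, m−2) + o(n−m, m) over odd m, starting from the largest odd part ≤ n. This gives p_odd(24) = 122. (Euler's theorem: equals the count of distinct-part partitions.)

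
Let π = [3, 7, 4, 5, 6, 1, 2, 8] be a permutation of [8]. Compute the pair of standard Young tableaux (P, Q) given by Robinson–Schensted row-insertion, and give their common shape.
P = [1, 2, 5, 6, 8] / [3, 4] / [7];  Q = [1, 2, 4, 5, 8] / [3, 7] / [6];  common shape = (5, 2, 1)

Row-insert the values π_1, π_2, … into P one at a time, bumping the leftmost entry strictly greater than the inserted value down to the next row. The recording tableau Q records, in position (i, j), the step at which that cell was added to P.
  Insert 3 (step 1): P = [3];  Q = [1]
  Insert 7 (step 2): P = [3, 7];  Q = [1, 2]
  Insert 4 (step 3): P = [3, 4] / [7];  Q = [1, 2] / [3]
  Insert 5 (step 4): P = [3, 4, 5] / [7];  Q = [1, 2, 4] / [3]
  Insert 6 (step 5): P = [3, 4, 5, 6] / [7];  Q = [1, 2, 4, 5] / [3]
  Insert 1 (step 6): P = [1, 4, 5, 6] / [3] / [7];  Q = [1, 2, 4, 5] / [3] / [6]
  Insert 2 (step 7): P = [1, 2, 5, 6] / [3, 4] / [7];  Q = [1, 2, 4, 5] / [3, 7] / [6]
  Insert 8 (step 8): P = [1, 2, 5, 6, 8] / [3, 4] / [7];  Q = [1, 2, 4, 5, 8] / [3, 7] / [6]
Final shape: (5, 2, 1).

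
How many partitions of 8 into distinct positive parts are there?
q(8) = 6

List partitions of 8 into distinct parts: 8, 7+1, 6+2, 5+3, 5+2+1, 4+3+1. There are q(8) = 6. (Euler: this equals the number of odd-part partitions of 8.)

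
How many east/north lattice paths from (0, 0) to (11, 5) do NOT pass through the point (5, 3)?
Number of paths = 2800

Total paths from (0, 0) to (11, 5): C(16, 11) = 4368. Paths through (5, 3): (paths (0, 0) → (5, 3)) × (paths (5, 3) → (11, 5)) = C(8, 5) · C(8, 6) = 56 · 28 = 1568. Avoidance count = 4368 − 1568 = 2800.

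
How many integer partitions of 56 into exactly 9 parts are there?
p(56, 9 parts) = 32278

Partitions of n into exactly k parts are in bijection with partitions of n − k into at most k parts (subtract 1 from each part). So p(56, exactly 9) = p(47, parts ≤ 9). Computing via the recurrence p(m, j) = p(m, j−1) + p(m−j, j) gives 32278.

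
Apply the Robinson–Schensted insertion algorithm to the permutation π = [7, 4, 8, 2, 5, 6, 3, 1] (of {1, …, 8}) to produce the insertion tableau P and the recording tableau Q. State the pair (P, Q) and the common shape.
P = [1, 3, 6] / [2, 5] / [4, 8] / [7];  Q = [1, 3, 6] / [2, 5] / [4, 7] / [8];  common shape = (3, 2, 2, 1)

Row-insert the values π_1, π_2, … into P one at a time, bumping the leftmost entry strictly greater than the inserted value down to the next row. The recording tableau Q records, in position (i, j), the step at which that cell was added to P.
  Insert 7 (step 1): P = [7];  Q = [1]
  Insert 4 (step 2): P = [4] / [7];  Q = [1] / [2]
  Insert 8 (step 3): P = [4, 8] / [7];  Q = [1, 3] / [2]
  Insert 2 (step 4): P = [2, 8] / [4] / [7];  Q = [1, 3] / [2] / [4]
  Insert 5 (step 5): P = [2, 5] / [4, 8] / [7];  Q = [1, 3] / [2, 5] / [4]
  Insert 6 (step 6): P = [2, 5, 6] / [4, 8] / [7];  Q = [1, 3, 6] / [2, 5] / [4]
  Insert 3 (step 7): P = [2, 3, 6] / [4, 5] / [7, 8];  Q = [1, 3, 6] / [2, 5] / [4, 7]
  Insert 1 (step 8): P = [1, 3, 6] / [2, 5] / [4, 8] / [7];  Q = [1, 3, 6] / [2, 5] / [4, 7] / [8]
Final shape: (3, 2, 2, 1).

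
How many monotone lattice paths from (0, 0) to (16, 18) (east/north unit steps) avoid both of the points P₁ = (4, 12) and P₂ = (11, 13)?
Number of paths = 1544815782

Inclusion–exclusion. Total paths: C(34, 16) = 2203961430. Through P₁: C(16, 4)·C(18, 12) = 33786480. Through P₂: C(24, 11)·C(10, 5) = 629028288. Since P₁ is strictly southwest of P₂, a monotone path through both must visit P₁ then P₂; paths through both = C(16, 4)·C(8, 7)·C(10, 5) = 3669120. Avoid both = 2203961430 − 33786480 − 629028288 + 3669120 = 1544815782.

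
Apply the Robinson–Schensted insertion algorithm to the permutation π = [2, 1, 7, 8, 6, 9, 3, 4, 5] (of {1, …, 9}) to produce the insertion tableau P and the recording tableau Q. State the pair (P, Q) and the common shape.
P = [1, 3, 4, 5] / [2, 6, 8, 9] / [7];  Q = [1, 3, 4, 6] / [2, 5, 8, 9] / [7];  common shape = (4, 4, 1)

Row-insert the values π_1, π_2, … into P one at a time, bumping the leftmost entry strictly greater than the inserted value down to the next row. The recording tableau Q records, in position (i, j), the step at which that cell was added to P.
  Insert 2 (step 1): P = [2];  Q = [1]
  Insert 1 (step 2): P = [1] / [2];  Q = [1] / [2]
  Insert 7 (step 3): P = [1, 7] / [2];  Q = [1, 3] / [2]
  Insert 8 (step 4): P = [1, 7, 8] / [2];  Q = [1, 3, 4] / [2]
  Insert 6 (step 5): P = [1, 6, 8] / [2, 7];  Q = [1, 3, 4] / [2, 5]
  Insert 9 (step 6): P = [1, 6, 8, 9] / [2, 7];  Q = [1, 3, 4, 6] / [2, 5]
  Insert 3 (step 7): P = [1, 3, 8, 9] / [2, 6] / [7];  Q = [1, 3, 4, 6] / [2, 5] / [7]
  Insert 4 (step 8): P = [1, 3, 4, 9] / [2, 6, 8] / [7];  Q = [1, 3, 4, 6] / [2, 5, 8] / [7]
  Insert 5 (step 9): P = [1, 3, 4, 5] / [2, 6, 8, 9] / [7];  Q = [1, 3, 4, 6] / [2, 5, 8, 9] / [7]
Final shape: (4, 4, 1).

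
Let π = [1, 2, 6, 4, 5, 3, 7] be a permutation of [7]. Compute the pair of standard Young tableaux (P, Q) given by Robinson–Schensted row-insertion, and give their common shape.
P = [1, 2, 3, 5, 7] / [4] / [6];  Q = [1, 2, 3, 5, 7] / [4] / [6];  common shape = (5, 1, 1)

Row-insert the values π_1, π_2, … into P one at a time, bumping the leftmost entry strictly greater than the inserted value down to the next row. The recording tableau Q records, in position (i, j), the step at which that cell was added to P.
  Insert 1 (step 1): P = [1];  Q = [1]
  Insert 2 (step 2): P = [1, 2];  Q = [1, 2]
  Insert 6 (step 3): P = [1, 2, 6];  Q = [1, 2, 3]
  Insert 4 (step 4): P = [1, 2, 4] / [6];  Q = [1, 2, 3] / [4]
  Insert 5 (step 5): P = [1, 2, 4, 5] / [6];  Q = [1, 2, 3, 5] / [4]
  Insert 3 (step 6): P = [1, 2, 3, 5] / [4] / [6];  Q = [1, 2, 3, 5] / [4] / [6]
  Insert 7 (step 7): P = [1, 2, 3, 5, 7] / [4] / [6];  Q = [1, 2, 3, 5, 7] / [4] / [6]
Final shape: (5, 1, 1).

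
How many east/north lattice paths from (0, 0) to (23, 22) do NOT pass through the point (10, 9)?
Number of paths = 3155928737000

Total paths from (0, 0) to (23, 22): C(45, 23) = 4116715363800. Paths through (10, 9): (paths (0, 0) → (10, 9)) × (paths (10, 9) → (23, 22)) = C(19, 10) · C(26, 13) = 92378 · 10400600 = 960786626800. Avoidance count = 4116715363800 − 960786626800 = 3155928737000.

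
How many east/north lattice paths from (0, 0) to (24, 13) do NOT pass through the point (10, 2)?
Number of paths = 3268278900

Total paths from (0, 0) to (24, 13): C(37, 24) = 3562467300. Paths through (10, 2): (paths (0, 0) → (10, 2)) × (paths (10, 2) → (24, 13)) = C(12, 10) · C(25, 14) = 66 · 4457400 = 294188400. Avoidance count = 3562467300 − 294188400 = 3268278900.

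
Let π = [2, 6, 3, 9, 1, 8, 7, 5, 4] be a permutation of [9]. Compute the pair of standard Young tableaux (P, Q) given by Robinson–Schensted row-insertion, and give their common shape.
P = [1, 3, 4] / [2, 5] / [6, 7] / [8] / [9];  Q = [1, 2, 4] / [3, 6] / [5, 7] / [8] / [9];  common shape = (3, 2, 2, 1, 1)

Row-insert the values π_1, π_2, … into P one at a time, bumping the leftmost entry strictly greater than the inserted value down to the next row. The recording tableau Q records, in position (i, j), the step at which that cell was added to P.
  Insert 2 (step 1): P = [2];  Q = [1]
  Insert 6 (step 2): P = [2, 6];  Q = [1, 2]
  Insert 3 (step 3): P = [2, 3] / [6];  Q = [1, 2] / [3]
  Insert 9 (step 4): P = [2, 3, 9] / [6];  Q = [1, 2, 4] / [3]
  Insert 1 (step 5): P = [1, 3, 9] / [2] / [6];  Q = [1, 2, 4] / [3] / [5]
  Insert 8 (step 6): P = [1, 3, 8] / [2, 9] / [6];  Q = [1, 2, 4] / [3, 6] / [5]
  Insert 7 (step 7): P = [1, 3, 7] / [2, 8] / [6, 9];  Q = [1, 2, 4] / [3, 6] / [5, 7]
  Insert 5 (step 8): P = [1, 3, 5] / [2, 7] / [6, 8] / [9];  Q = [1, 2, 4] / [3, 6] / [5, 7] / [8]
  Insert 4 (step 9): P = [1, 3, 4] / [2, 5] / [6, 7] / [8] / [9];  Q = [1, 2, 4] / [3, 6] / [5, 7] / [8] / [9]
Final shape: (3, 2, 2, 1, 1).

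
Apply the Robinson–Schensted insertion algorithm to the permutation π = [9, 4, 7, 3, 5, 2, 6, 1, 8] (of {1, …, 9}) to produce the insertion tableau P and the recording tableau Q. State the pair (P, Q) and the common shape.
P = [1, 5, 6, 8] / [2, 7] / [3] / [4] / [9];  Q = [1, 3, 7, 9] / [2, 5] / [4] / [6] / [8];  common shape = (4, 2, 1, 1, 1)

Row-insert the values π_1, π_2, … into P one at a time, bumping the leftmost entry strictly greater than the inserted value down to the next row. The recording tableau Q records, in position (i, j), the step at which that cell was added to P.
  Insert 9 (step 1): P = [9];  Q = [1]
  Insert 4 (step 2): P = [4] / [9];  Q = [1] / [2]
  Insert 7 (step 3): P = [4, 7] / [9];  Q = [1, 3] / [2]
  Insert 3 (step 4): P = [3, 7] / [4] / [9];  Q = [1, 3] / [2] / [4]
  Insert 5 (step 5): P = [3, 5] / [4, 7] / [9];  Q = [1, 3] / [2, 5] / [4]
  Insert 2 (step 6): P = [2, 5] / [3, 7] / [4] / [9];  Q = [1, 3] / [2, 5] / [4] / [6]
  Insert 6 (step 7): P = [2, 5, 6] / [3, 7] / [4] / [9];  Q = [1, 3, 7] / [2, 5] / [4] / [6]
  Insert 1 (step 8): P = [1, 5, 6] / [2, 7] / [3] / [4] / [9];  Q = [1, 3, 7] / [2, 5] / [4] / [6] / [8]
  Insert 8 (step 9): P = [1, 5, 6, 8] / [2, 7] / [3] / [4] / [9];  Q = [1, 3, 7, 9] / [2, 5] / [4] / [6] / [8]
Final shape: (4, 2, 1, 1, 1).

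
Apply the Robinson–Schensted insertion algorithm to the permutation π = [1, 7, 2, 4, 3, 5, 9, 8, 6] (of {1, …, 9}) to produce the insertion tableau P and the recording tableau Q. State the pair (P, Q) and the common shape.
P = [1, 2, 3, 5, 6] / [4, 8] / [7, 9];  Q = [1, 2, 4, 6, 7] / [3, 8] / [5, 9];  common shape = (5, 2, 2)

Row-insert the values π_1, π_2, … into P one at a time, bumping the leftmost entry strictly greater than the inserted value down to the next row. The recording tableau Q records, in position (i, j), the step at which that cell was added to P.
  Insert 1 (step 1): P = [1];  Q = [1]
  Insert 7 (step 2): P = [1, 7];  Q = [1, 2]
  Insert 2 (step 3): P = [1, 2] / [7];  Q = [1, 2] / [3]
  Insert 4 (step 4): P = [1, 2, 4] / [7];  Q = [1, 2, 4] / [3]
  Insert 3 (step 5): P = [1, 2, 3] / [4] / [7];  Q = [1, 2, 4] / [3] / [5]
  Insert 5 (step 6): P = [1, 2, 3, 5] / [4] / [7];  Q = [1, 2, 4, 6] / [3] / [5]
  Insert 9 (step 7): P = [1, 2, 3, 5, 9] / [4] / [7];  Q = [1, 2, 4, 6, 7] / [3] / [5]
  Insert 8 (step 8): P = [1, 2, 3, 5, 8] / [4, 9] / [7];  Q = [1, 2, 4, 6, 7] / [3, 8] / [5]
  Insert 6 (step 9): P = [1, 2, 3, 5, 6] / [4, 8] / [7, 9];  Q = [1, 2, 4, 6, 7] / [3, 8] / [5, 9]
Final shape: (5, 2, 2).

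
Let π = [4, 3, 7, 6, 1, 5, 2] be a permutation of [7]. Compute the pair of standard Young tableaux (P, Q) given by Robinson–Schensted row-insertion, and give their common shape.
P = [1, 2] / [3, 5] / [4, 6] / [7];  Q = [1, 3] / [2, 4] / [5, 6] / [7];  common shape = (2, 2, 2, 1)

Row-insert the values π_1, π_2, … into P one at a time, bumping the leftmost entry strictly greater than the inserted value down to the next row. The recording tableau Q records, in position (i, j), the step at which that cell was added to P.
  Insert 4 (step 1): P = [4];  Q = [1]
  Insert 3 (step 2): P = [3] / [4];  Q = [1] / [2]
  Insert 7 (step 3): P = [3, 7] / [4];  Q = [1, 3] / [2]
  Insert 6 (step 4): P = [3, 6] / [4, 7];  Q = [1, 3] / [2, 4]
  Insert 1 (step 5): P = [1, 6] / [3, 7] / [4];  Q = [1, 3] / [2, 4] / [5]
  Insert 5 (step 6): P = [1, 5] / [3, 6] / [4, 7];  Q = [1, 3] / [2, 4] / [5, 6]
  Insert 2 (step 7): P = [1, 2] / [3, 5] / [4, 6] / [7];  Q = [1, 3] / [2, 4] / [5, 6] / [7]
Final shape: (2, 2, 2, 1).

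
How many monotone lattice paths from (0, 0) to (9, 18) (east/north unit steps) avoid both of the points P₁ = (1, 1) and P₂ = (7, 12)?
Number of paths = 1805867

Inclusion–exclusion. Total paths: C(27, 9) = 4686825. Through P₁: C(2, 1)·C(25, 8) = 2163150. Through P₂: C(19, 7)·C(8, 2) = 1410864. Since P₁ is strictly southwest of P₂, a monotone path through both must visit P₁ then P₂; paths through both = C(2, 1)·C(17, 6)·C(8, 2) = 693056. Avoid both = 4686825 − 2163150 − 1410864 + 693056 = 1805867.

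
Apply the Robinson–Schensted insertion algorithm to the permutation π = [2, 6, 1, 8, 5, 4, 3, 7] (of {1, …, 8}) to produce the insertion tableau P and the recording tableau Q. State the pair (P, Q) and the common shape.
P = [1, 3, 7] / [2, 4, 8] / [5] / [6];  Q = [1, 2, 4] / [3, 5, 8] / [6] / [7];  common shape = (3, 3, 1, 1)

Row-insert the values π_1, π_2, … into P one at a time, bumping the leftmost entry strictly greater than the inserted value down to the next row. The recording tableau Q records, in position (i, j), the step at which that cell was added to P.
  Insert 2 (step 1): P = [2];  Q = [1]
  Insert 6 (step 2): P = [2, 6];  Q = [1, 2]
  Insert 1 (step 3): P = [1, 6] / [2];  Q = [1, 2] / [3]
  Insert 8 (step 4): P = [1, 6, 8] / [2];  Q = [1, 2, 4] / [3]
  Insert 5 (step 5): P = [1, 5, 8] / [2, 6];  Q = [1, 2, 4] / [3, 5]
  Insert 4 (step 6): P = [1, 4, 8] / [2, 5] / [6];  Q = [1, 2, 4] / [3, 5] / [6]
  Insert 3 (step 7): P = [1, 3, 8] / [2, 4] / [5] / [6];  Q = [1, 2, 4] / [3, 5] / [6] / [7]
  Insert 7 (step 8): P = [1, 3, 7] / [2, 4, 8] / [5] / [6];  Q = [1, 2, 4] / [3, 5, 8] / [6] / [7]
Final shape: (3, 3, 1, 1).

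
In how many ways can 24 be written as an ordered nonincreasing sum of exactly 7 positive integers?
p(24, 7 parts) = 201

Partitions of n into exactly k parts are in bijection with partitions of n − k into at most k parts (subtract 1 from each part). So p(24, exactly 7) = p(17, parts ≤ 7). Computing via the recurrence p(m, j) = p(m, j−1) + p(m−j, j) gives 201.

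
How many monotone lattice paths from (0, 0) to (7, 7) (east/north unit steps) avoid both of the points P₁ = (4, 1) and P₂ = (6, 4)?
Number of paths = 2372

Inclusion–exclusion. Total paths: C(14, 7) = 3432. Through P₁: C(5, 4)·C(9, 3) = 420. Through P₂: C(10, 6)·C(4, 1) = 840. Since P₁ is strictly southwest of P₂, a monotone path through both must visit P₁ then P₂; paths through both = C(5, 4)·C(5, 2)·C(4, 1) = 200. Avoid both = 3432 − 420 − 840 + 200 = 2372.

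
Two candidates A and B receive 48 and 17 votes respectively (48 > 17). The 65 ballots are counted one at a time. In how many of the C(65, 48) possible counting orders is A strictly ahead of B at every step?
Strict-lead orderings = 890843238203940

Total orderings of the 65 votes with 48 for A: C(65, 48) = 1867897112363100. By the Bertrand ballot formula (Cycle Lemma / reflection principle), the number of orderings in which A is strictly ahead of B throughout is (p − q)/(p + q) · C(p + q, p) = (48 − 17)/(48 + 17) · 1867897112363100 = 890843238203940.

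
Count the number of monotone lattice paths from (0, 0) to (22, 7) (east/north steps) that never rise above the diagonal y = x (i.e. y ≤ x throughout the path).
Number of paths = 1085760

By the reflection principle (André's argument), the number of monotone paths to (22, 7) with n ≤ m that never go above y = x is C(29, 22) − C(29, 23) = 1560780 − 475020 = 1085760.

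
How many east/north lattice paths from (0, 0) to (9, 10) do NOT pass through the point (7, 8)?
Number of paths = 53768

Total paths from (0, 0) to (9, 10): C(19, 9) = 92378. Paths through (7, 8): (paths (0, 0) → (7, 8)) × (paths (7, 8) → (9, 10)) = C(15, 7) · C(4, 2) = 6435 · 6 = 38610. Avoidance count = 92378 − 38610 = 53768.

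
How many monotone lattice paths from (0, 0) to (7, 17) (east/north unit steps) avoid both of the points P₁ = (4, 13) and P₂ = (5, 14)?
Number of paths = 194124

Inclusion–exclusion. Total paths: C(24, 7) = 346104. Through P₁: C(17, 4)·C(7, 3) = 83300. Through P₂: C(19, 5)·C(5, 2) = 116280. Since P₁ is strictly southwest of P₂, a monotone path through both must visit P₁ then P₂; paths through both = C(17, 4)·C(2, 1)·C(5, 2) = 47600. Avoid both = 346104 − 83300 − 116280 + 47600 = 194124.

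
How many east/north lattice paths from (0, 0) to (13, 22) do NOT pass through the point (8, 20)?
Number of paths = 1411067595

Total paths from (0, 0) to (13, 22): C(35, 13) = 1476337800. Paths through (8, 20): (paths (0, 0) → (8, 20)) × (paths (8, 20) → (13, 22)) = C(28, 8) · C(7, 5) = 3108105 · 21 = 65270205. Avoidance count = 1476337800 − 65270205 = 1411067595.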